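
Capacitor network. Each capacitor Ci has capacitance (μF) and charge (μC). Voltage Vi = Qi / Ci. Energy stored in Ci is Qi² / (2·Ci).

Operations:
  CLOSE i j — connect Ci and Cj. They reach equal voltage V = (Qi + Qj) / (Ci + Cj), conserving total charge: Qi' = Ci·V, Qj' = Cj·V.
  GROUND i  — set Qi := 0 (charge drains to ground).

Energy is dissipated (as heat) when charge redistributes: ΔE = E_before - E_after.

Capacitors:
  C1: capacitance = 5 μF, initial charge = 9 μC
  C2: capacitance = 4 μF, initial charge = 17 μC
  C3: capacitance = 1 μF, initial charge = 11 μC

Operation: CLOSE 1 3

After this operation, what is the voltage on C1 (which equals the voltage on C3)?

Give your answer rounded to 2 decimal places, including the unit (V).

Answer: 3.33 V

Derivation:
Initial: C1(5μF, Q=9μC, V=1.80V), C2(4μF, Q=17μC, V=4.25V), C3(1μF, Q=11μC, V=11.00V)
Op 1: CLOSE 1-3: Q_total=20.00, C_total=6.00, V=3.33; Q1=16.67, Q3=3.33; dissipated=35.267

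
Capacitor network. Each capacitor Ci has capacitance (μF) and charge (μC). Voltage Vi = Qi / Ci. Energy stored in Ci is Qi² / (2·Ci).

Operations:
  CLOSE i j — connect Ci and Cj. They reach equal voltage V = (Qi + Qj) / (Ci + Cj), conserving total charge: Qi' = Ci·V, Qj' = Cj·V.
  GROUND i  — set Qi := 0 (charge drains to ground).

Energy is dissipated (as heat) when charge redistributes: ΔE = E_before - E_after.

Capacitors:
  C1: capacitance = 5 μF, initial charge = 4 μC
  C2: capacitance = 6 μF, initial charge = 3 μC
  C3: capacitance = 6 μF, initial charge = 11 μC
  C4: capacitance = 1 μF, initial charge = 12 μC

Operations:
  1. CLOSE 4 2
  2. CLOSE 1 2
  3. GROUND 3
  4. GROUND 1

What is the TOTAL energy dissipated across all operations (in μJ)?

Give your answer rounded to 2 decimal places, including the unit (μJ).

Initial: C1(5μF, Q=4μC, V=0.80V), C2(6μF, Q=3μC, V=0.50V), C3(6μF, Q=11μC, V=1.83V), C4(1μF, Q=12μC, V=12.00V)
Op 1: CLOSE 4-2: Q_total=15.00, C_total=7.00, V=2.14; Q4=2.14, Q2=12.86; dissipated=56.679
Op 2: CLOSE 1-2: Q_total=16.86, C_total=11.00, V=1.53; Q1=7.66, Q2=9.19; dissipated=2.459
Op 3: GROUND 3: Q3=0; energy lost=10.083
Op 4: GROUND 1: Q1=0; energy lost=5.871
Total dissipated: 75.092 μJ

Answer: 75.09 μJ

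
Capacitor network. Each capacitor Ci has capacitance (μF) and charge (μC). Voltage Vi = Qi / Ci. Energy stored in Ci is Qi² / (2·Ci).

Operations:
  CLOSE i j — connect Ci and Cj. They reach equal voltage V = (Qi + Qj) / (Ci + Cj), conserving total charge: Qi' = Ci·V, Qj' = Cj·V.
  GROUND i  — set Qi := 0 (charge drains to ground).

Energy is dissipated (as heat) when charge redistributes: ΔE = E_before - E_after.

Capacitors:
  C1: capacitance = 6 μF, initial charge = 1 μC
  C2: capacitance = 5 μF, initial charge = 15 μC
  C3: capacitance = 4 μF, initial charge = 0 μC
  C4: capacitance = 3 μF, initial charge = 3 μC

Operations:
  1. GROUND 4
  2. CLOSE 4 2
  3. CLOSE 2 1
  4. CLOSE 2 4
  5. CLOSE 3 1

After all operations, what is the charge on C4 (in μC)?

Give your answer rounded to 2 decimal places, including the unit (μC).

Answer: 3.88 μC

Derivation:
Initial: C1(6μF, Q=1μC, V=0.17V), C2(5μF, Q=15μC, V=3.00V), C3(4μF, Q=0μC, V=0.00V), C4(3μF, Q=3μC, V=1.00V)
Op 1: GROUND 4: Q4=0; energy lost=1.500
Op 2: CLOSE 4-2: Q_total=15.00, C_total=8.00, V=1.88; Q4=5.62, Q2=9.38; dissipated=8.438
Op 3: CLOSE 2-1: Q_total=10.38, C_total=11.00, V=0.94; Q2=4.72, Q1=5.66; dissipated=3.980
Op 4: CLOSE 2-4: Q_total=10.34, C_total=8.00, V=1.29; Q2=6.46, Q4=3.88; dissipated=0.814
Op 5: CLOSE 3-1: Q_total=5.66, C_total=10.00, V=0.57; Q3=2.26, Q1=3.40; dissipated=1.068
Final charges: Q1=3.40, Q2=6.46, Q3=2.26, Q4=3.88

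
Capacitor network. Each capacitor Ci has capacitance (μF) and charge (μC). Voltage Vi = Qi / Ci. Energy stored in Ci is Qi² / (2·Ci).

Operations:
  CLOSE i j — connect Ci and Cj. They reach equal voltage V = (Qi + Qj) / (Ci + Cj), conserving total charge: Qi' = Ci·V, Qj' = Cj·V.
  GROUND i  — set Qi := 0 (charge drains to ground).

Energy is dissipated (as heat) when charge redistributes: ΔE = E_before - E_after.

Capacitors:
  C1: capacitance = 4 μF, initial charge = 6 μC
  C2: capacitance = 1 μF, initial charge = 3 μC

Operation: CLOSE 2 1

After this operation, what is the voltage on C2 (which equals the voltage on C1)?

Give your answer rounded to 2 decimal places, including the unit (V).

Initial: C1(4μF, Q=6μC, V=1.50V), C2(1μF, Q=3μC, V=3.00V)
Op 1: CLOSE 2-1: Q_total=9.00, C_total=5.00, V=1.80; Q2=1.80, Q1=7.20; dissipated=0.900

Answer: 1.80 V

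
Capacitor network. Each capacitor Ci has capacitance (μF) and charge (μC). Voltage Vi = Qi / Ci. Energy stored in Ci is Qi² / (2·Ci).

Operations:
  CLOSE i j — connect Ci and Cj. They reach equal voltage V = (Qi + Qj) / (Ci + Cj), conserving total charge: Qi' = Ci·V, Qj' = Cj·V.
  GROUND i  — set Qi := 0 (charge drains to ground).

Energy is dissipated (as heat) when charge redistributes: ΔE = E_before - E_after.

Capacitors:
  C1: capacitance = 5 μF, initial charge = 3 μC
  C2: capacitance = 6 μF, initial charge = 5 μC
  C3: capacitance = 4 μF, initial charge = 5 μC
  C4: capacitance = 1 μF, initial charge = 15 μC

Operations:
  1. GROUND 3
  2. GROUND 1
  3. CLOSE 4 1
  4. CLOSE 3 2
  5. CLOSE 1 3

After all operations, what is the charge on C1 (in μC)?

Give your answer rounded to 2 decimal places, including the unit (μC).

Answer: 8.06 μC

Derivation:
Initial: C1(5μF, Q=3μC, V=0.60V), C2(6μF, Q=5μC, V=0.83V), C3(4μF, Q=5μC, V=1.25V), C4(1μF, Q=15μC, V=15.00V)
Op 1: GROUND 3: Q3=0; energy lost=3.125
Op 2: GROUND 1: Q1=0; energy lost=0.900
Op 3: CLOSE 4-1: Q_total=15.00, C_total=6.00, V=2.50; Q4=2.50, Q1=12.50; dissipated=93.750
Op 4: CLOSE 3-2: Q_total=5.00, C_total=10.00, V=0.50; Q3=2.00, Q2=3.00; dissipated=0.833
Op 5: CLOSE 1-3: Q_total=14.50, C_total=9.00, V=1.61; Q1=8.06, Q3=6.44; dissipated=4.444
Final charges: Q1=8.06, Q2=3.00, Q3=6.44, Q4=2.50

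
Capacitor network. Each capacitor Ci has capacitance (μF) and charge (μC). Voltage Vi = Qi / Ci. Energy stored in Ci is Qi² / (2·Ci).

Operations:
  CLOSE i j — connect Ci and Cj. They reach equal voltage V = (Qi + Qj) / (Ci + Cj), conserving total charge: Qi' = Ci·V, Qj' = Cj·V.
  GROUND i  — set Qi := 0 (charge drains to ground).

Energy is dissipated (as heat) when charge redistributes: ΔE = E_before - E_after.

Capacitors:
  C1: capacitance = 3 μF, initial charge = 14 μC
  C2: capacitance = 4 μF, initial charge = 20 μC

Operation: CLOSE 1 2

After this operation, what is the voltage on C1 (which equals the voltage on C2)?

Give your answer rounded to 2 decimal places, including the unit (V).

Answer: 4.86 V

Derivation:
Initial: C1(3μF, Q=14μC, V=4.67V), C2(4μF, Q=20μC, V=5.00V)
Op 1: CLOSE 1-2: Q_total=34.00, C_total=7.00, V=4.86; Q1=14.57, Q2=19.43; dissipated=0.095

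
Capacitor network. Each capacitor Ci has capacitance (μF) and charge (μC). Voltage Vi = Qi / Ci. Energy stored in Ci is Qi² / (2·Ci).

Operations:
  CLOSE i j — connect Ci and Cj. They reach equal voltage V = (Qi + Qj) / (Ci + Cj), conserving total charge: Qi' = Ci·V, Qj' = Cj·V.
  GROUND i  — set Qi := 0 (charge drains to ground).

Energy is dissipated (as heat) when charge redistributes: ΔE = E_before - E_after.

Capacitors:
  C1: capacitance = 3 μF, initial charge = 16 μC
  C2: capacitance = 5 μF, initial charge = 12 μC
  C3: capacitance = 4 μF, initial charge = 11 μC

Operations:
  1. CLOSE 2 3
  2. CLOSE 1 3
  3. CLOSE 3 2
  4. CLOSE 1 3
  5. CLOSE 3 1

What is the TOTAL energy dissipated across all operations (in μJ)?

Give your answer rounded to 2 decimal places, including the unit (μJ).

Initial: C1(3μF, Q=16μC, V=5.33V), C2(5μF, Q=12μC, V=2.40V), C3(4μF, Q=11μC, V=2.75V)
Op 1: CLOSE 2-3: Q_total=23.00, C_total=9.00, V=2.56; Q2=12.78, Q3=10.22; dissipated=0.136
Op 2: CLOSE 1-3: Q_total=26.22, C_total=7.00, V=3.75; Q1=11.24, Q3=14.98; dissipated=6.614
Op 3: CLOSE 3-2: Q_total=27.76, C_total=9.00, V=3.08; Q3=12.34, Q2=15.42; dissipated=1.575
Op 4: CLOSE 1-3: Q_total=23.58, C_total=7.00, V=3.37; Q1=10.10, Q3=13.47; dissipated=0.375
Op 5: CLOSE 3-1: Q_total=23.58, C_total=7.00, V=3.37; Q3=13.47, Q1=10.10; dissipated=0.000
Total dissipated: 8.700 μJ

Answer: 8.70 μJ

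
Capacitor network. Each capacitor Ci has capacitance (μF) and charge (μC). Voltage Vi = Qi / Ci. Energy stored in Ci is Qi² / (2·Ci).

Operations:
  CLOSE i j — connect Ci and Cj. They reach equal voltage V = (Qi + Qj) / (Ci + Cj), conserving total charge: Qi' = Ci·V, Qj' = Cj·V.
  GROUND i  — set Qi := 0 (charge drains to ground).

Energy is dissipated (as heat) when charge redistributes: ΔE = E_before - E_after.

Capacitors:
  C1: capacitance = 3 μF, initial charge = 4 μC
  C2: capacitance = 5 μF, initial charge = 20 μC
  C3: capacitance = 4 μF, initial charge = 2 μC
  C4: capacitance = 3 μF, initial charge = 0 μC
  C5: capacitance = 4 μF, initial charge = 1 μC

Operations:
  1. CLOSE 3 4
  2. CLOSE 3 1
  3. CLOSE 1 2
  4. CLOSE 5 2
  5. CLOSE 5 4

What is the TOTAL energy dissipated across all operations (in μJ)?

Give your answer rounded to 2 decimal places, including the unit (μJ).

Initial: C1(3μF, Q=4μC, V=1.33V), C2(5μF, Q=20μC, V=4.00V), C3(4μF, Q=2μC, V=0.50V), C4(3μF, Q=0μC, V=0.00V), C5(4μF, Q=1μC, V=0.25V)
Op 1: CLOSE 3-4: Q_total=2.00, C_total=7.00, V=0.29; Q3=1.14, Q4=0.86; dissipated=0.214
Op 2: CLOSE 3-1: Q_total=5.14, C_total=7.00, V=0.73; Q3=2.94, Q1=2.20; dissipated=0.941
Op 3: CLOSE 1-2: Q_total=22.20, C_total=8.00, V=2.78; Q1=8.33, Q2=13.88; dissipated=9.996
Op 4: CLOSE 5-2: Q_total=14.88, C_total=9.00, V=1.65; Q5=6.61, Q2=8.27; dissipated=7.087
Op 5: CLOSE 5-4: Q_total=7.47, C_total=7.00, V=1.07; Q5=4.27, Q4=3.20; dissipated=1.603
Total dissipated: 19.840 μJ

Answer: 19.84 μJ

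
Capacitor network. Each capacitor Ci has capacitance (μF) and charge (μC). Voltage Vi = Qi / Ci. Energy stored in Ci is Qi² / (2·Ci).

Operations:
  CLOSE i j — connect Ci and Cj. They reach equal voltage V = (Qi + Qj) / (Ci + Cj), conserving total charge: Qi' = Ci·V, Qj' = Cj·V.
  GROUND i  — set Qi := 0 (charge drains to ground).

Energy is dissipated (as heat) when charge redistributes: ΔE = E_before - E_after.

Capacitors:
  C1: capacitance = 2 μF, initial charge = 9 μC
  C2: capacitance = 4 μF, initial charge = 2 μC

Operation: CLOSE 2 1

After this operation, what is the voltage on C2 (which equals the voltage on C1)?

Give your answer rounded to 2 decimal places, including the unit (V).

Answer: 1.83 V

Derivation:
Initial: C1(2μF, Q=9μC, V=4.50V), C2(4μF, Q=2μC, V=0.50V)
Op 1: CLOSE 2-1: Q_total=11.00, C_total=6.00, V=1.83; Q2=7.33, Q1=3.67; dissipated=10.667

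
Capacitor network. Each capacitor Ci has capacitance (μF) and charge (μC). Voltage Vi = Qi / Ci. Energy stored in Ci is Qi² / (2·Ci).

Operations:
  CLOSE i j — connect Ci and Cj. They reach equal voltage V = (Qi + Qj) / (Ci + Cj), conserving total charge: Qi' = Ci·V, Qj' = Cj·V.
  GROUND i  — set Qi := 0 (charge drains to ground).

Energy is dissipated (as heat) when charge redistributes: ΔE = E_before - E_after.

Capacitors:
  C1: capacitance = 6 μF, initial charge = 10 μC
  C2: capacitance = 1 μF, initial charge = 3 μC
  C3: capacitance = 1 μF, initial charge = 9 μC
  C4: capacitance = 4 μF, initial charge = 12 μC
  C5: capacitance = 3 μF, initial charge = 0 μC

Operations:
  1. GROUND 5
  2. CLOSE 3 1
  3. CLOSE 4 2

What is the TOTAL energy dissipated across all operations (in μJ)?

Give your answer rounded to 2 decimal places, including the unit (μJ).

Answer: 23.05 μJ

Derivation:
Initial: C1(6μF, Q=10μC, V=1.67V), C2(1μF, Q=3μC, V=3.00V), C3(1μF, Q=9μC, V=9.00V), C4(4μF, Q=12μC, V=3.00V), C5(3μF, Q=0μC, V=0.00V)
Op 1: GROUND 5: Q5=0; energy lost=0.000
Op 2: CLOSE 3-1: Q_total=19.00, C_total=7.00, V=2.71; Q3=2.71, Q1=16.29; dissipated=23.048
Op 3: CLOSE 4-2: Q_total=15.00, C_total=5.00, V=3.00; Q4=12.00, Q2=3.00; dissipated=0.000
Total dissipated: 23.048 μJ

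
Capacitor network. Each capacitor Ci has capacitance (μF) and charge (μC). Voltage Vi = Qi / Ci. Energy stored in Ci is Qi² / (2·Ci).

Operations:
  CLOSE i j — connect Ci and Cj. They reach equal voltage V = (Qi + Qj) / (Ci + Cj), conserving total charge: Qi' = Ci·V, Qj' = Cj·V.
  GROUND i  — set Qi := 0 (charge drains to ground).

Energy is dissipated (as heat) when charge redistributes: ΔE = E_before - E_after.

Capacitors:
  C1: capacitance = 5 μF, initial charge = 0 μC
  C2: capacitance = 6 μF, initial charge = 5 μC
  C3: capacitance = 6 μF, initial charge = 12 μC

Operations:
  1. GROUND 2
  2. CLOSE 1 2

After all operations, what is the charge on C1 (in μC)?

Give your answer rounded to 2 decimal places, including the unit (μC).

Answer: 0.00 μC

Derivation:
Initial: C1(5μF, Q=0μC, V=0.00V), C2(6μF, Q=5μC, V=0.83V), C3(6μF, Q=12μC, V=2.00V)
Op 1: GROUND 2: Q2=0; energy lost=2.083
Op 2: CLOSE 1-2: Q_total=0.00, C_total=11.00, V=0.00; Q1=0.00, Q2=0.00; dissipated=0.000
Final charges: Q1=0.00, Q2=0.00, Q3=12.00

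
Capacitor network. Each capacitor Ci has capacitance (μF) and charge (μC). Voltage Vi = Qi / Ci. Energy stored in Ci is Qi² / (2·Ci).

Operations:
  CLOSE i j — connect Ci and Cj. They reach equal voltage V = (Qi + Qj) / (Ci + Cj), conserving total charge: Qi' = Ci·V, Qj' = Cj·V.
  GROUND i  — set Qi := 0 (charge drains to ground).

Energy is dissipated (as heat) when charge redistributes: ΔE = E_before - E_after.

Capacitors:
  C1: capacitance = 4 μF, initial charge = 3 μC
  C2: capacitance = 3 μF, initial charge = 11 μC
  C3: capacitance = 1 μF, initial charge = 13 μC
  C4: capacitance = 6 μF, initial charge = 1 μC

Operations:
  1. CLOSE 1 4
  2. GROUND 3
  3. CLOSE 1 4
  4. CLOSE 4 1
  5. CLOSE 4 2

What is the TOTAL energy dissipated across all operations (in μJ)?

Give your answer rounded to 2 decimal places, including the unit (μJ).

Answer: 95.58 μJ

Derivation:
Initial: C1(4μF, Q=3μC, V=0.75V), C2(3μF, Q=11μC, V=3.67V), C3(1μF, Q=13μC, V=13.00V), C4(6μF, Q=1μC, V=0.17V)
Op 1: CLOSE 1-4: Q_total=4.00, C_total=10.00, V=0.40; Q1=1.60, Q4=2.40; dissipated=0.408
Op 2: GROUND 3: Q3=0; energy lost=84.500
Op 3: CLOSE 1-4: Q_total=4.00, C_total=10.00, V=0.40; Q1=1.60, Q4=2.40; dissipated=0.000
Op 4: CLOSE 4-1: Q_total=4.00, C_total=10.00, V=0.40; Q4=2.40, Q1=1.60; dissipated=0.000
Op 5: CLOSE 4-2: Q_total=13.40, C_total=9.00, V=1.49; Q4=8.93, Q2=4.47; dissipated=10.671
Total dissipated: 95.579 μJ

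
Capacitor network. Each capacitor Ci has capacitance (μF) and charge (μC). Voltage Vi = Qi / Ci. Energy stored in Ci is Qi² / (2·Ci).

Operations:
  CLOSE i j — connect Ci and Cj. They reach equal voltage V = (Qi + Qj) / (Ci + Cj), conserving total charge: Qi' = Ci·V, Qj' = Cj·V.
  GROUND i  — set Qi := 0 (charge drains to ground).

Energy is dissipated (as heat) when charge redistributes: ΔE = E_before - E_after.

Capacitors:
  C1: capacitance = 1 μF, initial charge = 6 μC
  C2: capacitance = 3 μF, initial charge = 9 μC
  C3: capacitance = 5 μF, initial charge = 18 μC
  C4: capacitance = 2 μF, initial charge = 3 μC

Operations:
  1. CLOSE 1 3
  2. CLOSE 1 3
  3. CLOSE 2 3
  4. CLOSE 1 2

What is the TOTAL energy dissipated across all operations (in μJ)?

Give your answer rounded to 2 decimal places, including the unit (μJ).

Initial: C1(1μF, Q=6μC, V=6.00V), C2(3μF, Q=9μC, V=3.00V), C3(5μF, Q=18μC, V=3.60V), C4(2μF, Q=3μC, V=1.50V)
Op 1: CLOSE 1-3: Q_total=24.00, C_total=6.00, V=4.00; Q1=4.00, Q3=20.00; dissipated=2.400
Op 2: CLOSE 1-3: Q_total=24.00, C_total=6.00, V=4.00; Q1=4.00, Q3=20.00; dissipated=0.000
Op 3: CLOSE 2-3: Q_total=29.00, C_total=8.00, V=3.62; Q2=10.88, Q3=18.12; dissipated=0.938
Op 4: CLOSE 1-2: Q_total=14.88, C_total=4.00, V=3.72; Q1=3.72, Q2=11.16; dissipated=0.053
Total dissipated: 3.390 μJ

Answer: 3.39 μJ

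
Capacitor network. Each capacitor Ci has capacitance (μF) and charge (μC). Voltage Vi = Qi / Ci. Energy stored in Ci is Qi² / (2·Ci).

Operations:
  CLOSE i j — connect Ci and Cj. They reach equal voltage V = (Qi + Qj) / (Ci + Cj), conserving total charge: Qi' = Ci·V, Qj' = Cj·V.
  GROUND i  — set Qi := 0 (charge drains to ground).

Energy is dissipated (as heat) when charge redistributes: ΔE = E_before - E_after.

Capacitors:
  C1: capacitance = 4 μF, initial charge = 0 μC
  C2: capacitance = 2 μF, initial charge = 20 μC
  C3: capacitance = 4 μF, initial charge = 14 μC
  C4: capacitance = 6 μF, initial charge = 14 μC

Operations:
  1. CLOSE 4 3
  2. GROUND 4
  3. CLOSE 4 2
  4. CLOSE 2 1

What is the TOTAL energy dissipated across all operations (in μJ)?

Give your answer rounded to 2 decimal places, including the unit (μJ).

Initial: C1(4μF, Q=0μC, V=0.00V), C2(2μF, Q=20μC, V=10.00V), C3(4μF, Q=14μC, V=3.50V), C4(6μF, Q=14μC, V=2.33V)
Op 1: CLOSE 4-3: Q_total=28.00, C_total=10.00, V=2.80; Q4=16.80, Q3=11.20; dissipated=1.633
Op 2: GROUND 4: Q4=0; energy lost=23.520
Op 3: CLOSE 4-2: Q_total=20.00, C_total=8.00, V=2.50; Q4=15.00, Q2=5.00; dissipated=75.000
Op 4: CLOSE 2-1: Q_total=5.00, C_total=6.00, V=0.83; Q2=1.67, Q1=3.33; dissipated=4.167
Total dissipated: 104.320 μJ

Answer: 104.32 μJ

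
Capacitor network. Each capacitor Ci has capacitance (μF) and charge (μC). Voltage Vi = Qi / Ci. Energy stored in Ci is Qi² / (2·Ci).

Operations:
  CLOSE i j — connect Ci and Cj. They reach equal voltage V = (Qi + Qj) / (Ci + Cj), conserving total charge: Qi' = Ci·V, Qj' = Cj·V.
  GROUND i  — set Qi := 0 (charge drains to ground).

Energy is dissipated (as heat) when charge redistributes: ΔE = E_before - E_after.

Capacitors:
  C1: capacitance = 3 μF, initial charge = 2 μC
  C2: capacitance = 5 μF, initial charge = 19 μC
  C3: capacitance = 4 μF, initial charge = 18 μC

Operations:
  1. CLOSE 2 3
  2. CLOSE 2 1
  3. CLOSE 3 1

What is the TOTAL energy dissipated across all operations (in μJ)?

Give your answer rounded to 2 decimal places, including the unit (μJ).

Answer: 13.10 μJ

Derivation:
Initial: C1(3μF, Q=2μC, V=0.67V), C2(5μF, Q=19μC, V=3.80V), C3(4μF, Q=18μC, V=4.50V)
Op 1: CLOSE 2-3: Q_total=37.00, C_total=9.00, V=4.11; Q2=20.56, Q3=16.44; dissipated=0.544
Op 2: CLOSE 2-1: Q_total=22.56, C_total=8.00, V=2.82; Q2=14.10, Q1=8.46; dissipated=11.123
Op 3: CLOSE 3-1: Q_total=24.90, C_total=7.00, V=3.56; Q3=14.23, Q1=10.67; dissipated=1.430
Total dissipated: 13.097 μJ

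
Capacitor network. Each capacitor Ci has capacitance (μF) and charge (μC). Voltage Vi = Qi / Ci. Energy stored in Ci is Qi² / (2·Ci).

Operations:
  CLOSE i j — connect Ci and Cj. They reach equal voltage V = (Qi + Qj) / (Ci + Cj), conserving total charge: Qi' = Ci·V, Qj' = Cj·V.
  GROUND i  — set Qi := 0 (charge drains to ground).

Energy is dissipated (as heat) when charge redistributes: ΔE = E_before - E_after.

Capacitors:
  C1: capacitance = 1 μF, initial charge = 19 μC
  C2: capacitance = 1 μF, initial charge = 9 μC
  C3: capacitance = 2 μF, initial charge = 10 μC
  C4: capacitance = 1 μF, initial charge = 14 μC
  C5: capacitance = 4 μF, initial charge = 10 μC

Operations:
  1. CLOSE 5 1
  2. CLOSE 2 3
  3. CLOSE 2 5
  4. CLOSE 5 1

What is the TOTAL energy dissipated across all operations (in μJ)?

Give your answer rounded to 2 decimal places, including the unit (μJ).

Initial: C1(1μF, Q=19μC, V=19.00V), C2(1μF, Q=9μC, V=9.00V), C3(2μF, Q=10μC, V=5.00V), C4(1μF, Q=14μC, V=14.00V), C5(4μF, Q=10μC, V=2.50V)
Op 1: CLOSE 5-1: Q_total=29.00, C_total=5.00, V=5.80; Q5=23.20, Q1=5.80; dissipated=108.900
Op 2: CLOSE 2-3: Q_total=19.00, C_total=3.00, V=6.33; Q2=6.33, Q3=12.67; dissipated=5.333
Op 3: CLOSE 2-5: Q_total=29.53, C_total=5.00, V=5.91; Q2=5.91, Q5=23.63; dissipated=0.114
Op 4: CLOSE 5-1: Q_total=29.43, C_total=5.00, V=5.89; Q5=23.54, Q1=5.89; dissipated=0.005
Total dissipated: 114.352 μJ

Answer: 114.35 μJ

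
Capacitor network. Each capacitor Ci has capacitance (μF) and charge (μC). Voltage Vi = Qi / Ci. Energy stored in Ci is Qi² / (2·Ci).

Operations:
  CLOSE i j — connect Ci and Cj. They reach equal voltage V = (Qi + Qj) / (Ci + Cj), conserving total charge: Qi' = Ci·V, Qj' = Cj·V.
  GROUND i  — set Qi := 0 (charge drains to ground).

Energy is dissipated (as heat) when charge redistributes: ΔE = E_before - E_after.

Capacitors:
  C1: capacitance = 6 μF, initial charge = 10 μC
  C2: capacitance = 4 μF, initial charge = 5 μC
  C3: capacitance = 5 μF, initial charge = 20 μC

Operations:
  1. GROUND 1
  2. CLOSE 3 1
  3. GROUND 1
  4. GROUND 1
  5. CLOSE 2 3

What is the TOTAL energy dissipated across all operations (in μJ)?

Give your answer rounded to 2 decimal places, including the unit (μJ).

Answer: 40.43 μJ

Derivation:
Initial: C1(6μF, Q=10μC, V=1.67V), C2(4μF, Q=5μC, V=1.25V), C3(5μF, Q=20μC, V=4.00V)
Op 1: GROUND 1: Q1=0; energy lost=8.333
Op 2: CLOSE 3-1: Q_total=20.00, C_total=11.00, V=1.82; Q3=9.09, Q1=10.91; dissipated=21.818
Op 3: GROUND 1: Q1=0; energy lost=9.917
Op 4: GROUND 1: Q1=0; energy lost=0.000
Op 5: CLOSE 2-3: Q_total=14.09, C_total=9.00, V=1.57; Q2=6.26, Q3=7.83; dissipated=0.359
Total dissipated: 40.428 μJ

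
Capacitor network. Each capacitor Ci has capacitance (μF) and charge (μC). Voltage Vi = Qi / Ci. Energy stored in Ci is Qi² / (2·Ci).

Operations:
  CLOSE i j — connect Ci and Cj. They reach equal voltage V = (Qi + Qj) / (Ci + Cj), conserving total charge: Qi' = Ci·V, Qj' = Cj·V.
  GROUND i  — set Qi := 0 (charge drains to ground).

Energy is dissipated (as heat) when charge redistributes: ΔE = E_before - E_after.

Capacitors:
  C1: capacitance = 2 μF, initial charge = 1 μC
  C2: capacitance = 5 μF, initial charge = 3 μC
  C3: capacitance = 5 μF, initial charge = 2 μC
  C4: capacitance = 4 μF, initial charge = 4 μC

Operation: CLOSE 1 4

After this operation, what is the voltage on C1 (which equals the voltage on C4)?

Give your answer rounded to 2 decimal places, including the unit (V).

Answer: 0.83 V

Derivation:
Initial: C1(2μF, Q=1μC, V=0.50V), C2(5μF, Q=3μC, V=0.60V), C3(5μF, Q=2μC, V=0.40V), C4(4μF, Q=4μC, V=1.00V)
Op 1: CLOSE 1-4: Q_total=5.00, C_total=6.00, V=0.83; Q1=1.67, Q4=3.33; dissipated=0.167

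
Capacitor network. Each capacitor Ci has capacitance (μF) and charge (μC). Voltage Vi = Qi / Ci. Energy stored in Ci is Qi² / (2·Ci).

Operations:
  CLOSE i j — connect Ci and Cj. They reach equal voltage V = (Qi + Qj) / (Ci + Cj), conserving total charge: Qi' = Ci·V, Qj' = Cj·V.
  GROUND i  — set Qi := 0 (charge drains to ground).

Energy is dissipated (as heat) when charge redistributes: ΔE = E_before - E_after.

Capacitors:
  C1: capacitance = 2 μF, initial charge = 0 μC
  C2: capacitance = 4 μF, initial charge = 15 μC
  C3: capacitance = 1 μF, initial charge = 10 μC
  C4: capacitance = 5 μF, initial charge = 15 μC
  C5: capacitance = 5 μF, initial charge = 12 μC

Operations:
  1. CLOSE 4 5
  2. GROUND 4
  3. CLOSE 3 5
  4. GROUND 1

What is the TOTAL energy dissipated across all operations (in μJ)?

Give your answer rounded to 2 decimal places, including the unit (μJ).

Answer: 40.88 μJ

Derivation:
Initial: C1(2μF, Q=0μC, V=0.00V), C2(4μF, Q=15μC, V=3.75V), C3(1μF, Q=10μC, V=10.00V), C4(5μF, Q=15μC, V=3.00V), C5(5μF, Q=12μC, V=2.40V)
Op 1: CLOSE 4-5: Q_total=27.00, C_total=10.00, V=2.70; Q4=13.50, Q5=13.50; dissipated=0.450
Op 2: GROUND 4: Q4=0; energy lost=18.225
Op 3: CLOSE 3-5: Q_total=23.50, C_total=6.00, V=3.92; Q3=3.92, Q5=19.58; dissipated=22.204
Op 4: GROUND 1: Q1=0; energy lost=0.000
Total dissipated: 40.879 μJ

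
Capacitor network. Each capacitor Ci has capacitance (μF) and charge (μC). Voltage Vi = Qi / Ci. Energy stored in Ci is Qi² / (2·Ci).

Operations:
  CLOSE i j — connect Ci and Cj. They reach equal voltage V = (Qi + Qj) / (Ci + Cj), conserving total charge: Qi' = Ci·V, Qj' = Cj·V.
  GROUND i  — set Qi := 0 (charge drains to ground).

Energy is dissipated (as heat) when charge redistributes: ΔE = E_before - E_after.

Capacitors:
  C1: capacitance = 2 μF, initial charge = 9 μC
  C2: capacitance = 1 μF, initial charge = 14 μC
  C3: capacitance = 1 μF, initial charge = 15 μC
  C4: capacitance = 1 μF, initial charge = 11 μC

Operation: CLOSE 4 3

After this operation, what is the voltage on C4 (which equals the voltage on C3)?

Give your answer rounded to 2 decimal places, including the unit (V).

Initial: C1(2μF, Q=9μC, V=4.50V), C2(1μF, Q=14μC, V=14.00V), C3(1μF, Q=15μC, V=15.00V), C4(1μF, Q=11μC, V=11.00V)
Op 1: CLOSE 4-3: Q_total=26.00, C_total=2.00, V=13.00; Q4=13.00, Q3=13.00; dissipated=4.000

Answer: 13.00 V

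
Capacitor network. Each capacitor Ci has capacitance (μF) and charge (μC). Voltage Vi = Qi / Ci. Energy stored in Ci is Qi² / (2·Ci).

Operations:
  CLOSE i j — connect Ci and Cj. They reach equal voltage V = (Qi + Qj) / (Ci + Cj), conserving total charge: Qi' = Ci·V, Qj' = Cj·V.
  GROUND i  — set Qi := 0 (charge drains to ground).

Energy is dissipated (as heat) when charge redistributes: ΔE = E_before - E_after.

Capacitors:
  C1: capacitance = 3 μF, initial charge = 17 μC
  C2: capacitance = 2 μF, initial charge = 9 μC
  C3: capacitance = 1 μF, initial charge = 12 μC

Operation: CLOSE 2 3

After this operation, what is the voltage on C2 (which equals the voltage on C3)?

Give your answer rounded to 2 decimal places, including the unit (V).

Answer: 7.00 V

Derivation:
Initial: C1(3μF, Q=17μC, V=5.67V), C2(2μF, Q=9μC, V=4.50V), C3(1μF, Q=12μC, V=12.00V)
Op 1: CLOSE 2-3: Q_total=21.00, C_total=3.00, V=7.00; Q2=14.00, Q3=7.00; dissipated=18.750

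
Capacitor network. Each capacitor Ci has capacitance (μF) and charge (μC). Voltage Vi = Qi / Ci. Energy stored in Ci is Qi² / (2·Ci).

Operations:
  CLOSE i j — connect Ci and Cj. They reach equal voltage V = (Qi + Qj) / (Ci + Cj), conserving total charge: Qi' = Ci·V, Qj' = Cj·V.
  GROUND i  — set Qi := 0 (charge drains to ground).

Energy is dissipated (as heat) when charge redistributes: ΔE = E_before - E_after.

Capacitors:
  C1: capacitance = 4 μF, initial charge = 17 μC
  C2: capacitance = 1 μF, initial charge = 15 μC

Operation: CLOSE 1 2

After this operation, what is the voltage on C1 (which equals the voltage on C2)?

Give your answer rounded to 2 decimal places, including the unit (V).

Answer: 6.40 V

Derivation:
Initial: C1(4μF, Q=17μC, V=4.25V), C2(1μF, Q=15μC, V=15.00V)
Op 1: CLOSE 1-2: Q_total=32.00, C_total=5.00, V=6.40; Q1=25.60, Q2=6.40; dissipated=46.225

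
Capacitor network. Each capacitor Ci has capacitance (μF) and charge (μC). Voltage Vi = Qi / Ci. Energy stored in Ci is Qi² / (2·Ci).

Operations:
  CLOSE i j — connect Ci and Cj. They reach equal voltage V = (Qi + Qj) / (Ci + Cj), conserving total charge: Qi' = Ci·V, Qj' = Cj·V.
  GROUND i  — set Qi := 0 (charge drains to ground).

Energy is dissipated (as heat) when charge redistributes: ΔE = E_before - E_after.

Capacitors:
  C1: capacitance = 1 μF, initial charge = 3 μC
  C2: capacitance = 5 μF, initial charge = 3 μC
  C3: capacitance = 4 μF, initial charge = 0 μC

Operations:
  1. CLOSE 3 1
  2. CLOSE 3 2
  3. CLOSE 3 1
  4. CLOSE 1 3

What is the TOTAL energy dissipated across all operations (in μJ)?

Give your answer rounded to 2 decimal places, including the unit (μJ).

Answer: 3.60 μJ

Derivation:
Initial: C1(1μF, Q=3μC, V=3.00V), C2(5μF, Q=3μC, V=0.60V), C3(4μF, Q=0μC, V=0.00V)
Op 1: CLOSE 3-1: Q_total=3.00, C_total=5.00, V=0.60; Q3=2.40, Q1=0.60; dissipated=3.600
Op 2: CLOSE 3-2: Q_total=5.40, C_total=9.00, V=0.60; Q3=2.40, Q2=3.00; dissipated=0.000
Op 3: CLOSE 3-1: Q_total=3.00, C_total=5.00, V=0.60; Q3=2.40, Q1=0.60; dissipated=0.000
Op 4: CLOSE 1-3: Q_total=3.00, C_total=5.00, V=0.60; Q1=0.60, Q3=2.40; dissipated=0.000
Total dissipated: 3.600 μJ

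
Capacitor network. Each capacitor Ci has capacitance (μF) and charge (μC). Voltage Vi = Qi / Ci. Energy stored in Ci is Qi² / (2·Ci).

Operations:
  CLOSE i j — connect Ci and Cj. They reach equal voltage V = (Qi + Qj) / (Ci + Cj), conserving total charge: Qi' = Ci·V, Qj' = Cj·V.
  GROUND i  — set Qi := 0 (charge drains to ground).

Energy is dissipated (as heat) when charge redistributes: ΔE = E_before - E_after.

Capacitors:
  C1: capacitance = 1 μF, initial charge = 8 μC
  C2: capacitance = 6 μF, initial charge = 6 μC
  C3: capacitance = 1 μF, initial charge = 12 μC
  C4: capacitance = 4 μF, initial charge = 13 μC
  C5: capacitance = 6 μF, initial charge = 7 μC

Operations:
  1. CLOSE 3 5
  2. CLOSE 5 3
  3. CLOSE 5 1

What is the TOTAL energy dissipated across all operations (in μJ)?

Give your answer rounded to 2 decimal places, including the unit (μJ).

Initial: C1(1μF, Q=8μC, V=8.00V), C2(6μF, Q=6μC, V=1.00V), C3(1μF, Q=12μC, V=12.00V), C4(4μF, Q=13μC, V=3.25V), C5(6μF, Q=7μC, V=1.17V)
Op 1: CLOSE 3-5: Q_total=19.00, C_total=7.00, V=2.71; Q3=2.71, Q5=16.29; dissipated=50.298
Op 2: CLOSE 5-3: Q_total=19.00, C_total=7.00, V=2.71; Q5=16.29, Q3=2.71; dissipated=0.000
Op 3: CLOSE 5-1: Q_total=24.29, C_total=7.00, V=3.47; Q5=20.82, Q1=3.47; dissipated=11.974
Total dissipated: 62.271 μJ

Answer: 62.27 μJ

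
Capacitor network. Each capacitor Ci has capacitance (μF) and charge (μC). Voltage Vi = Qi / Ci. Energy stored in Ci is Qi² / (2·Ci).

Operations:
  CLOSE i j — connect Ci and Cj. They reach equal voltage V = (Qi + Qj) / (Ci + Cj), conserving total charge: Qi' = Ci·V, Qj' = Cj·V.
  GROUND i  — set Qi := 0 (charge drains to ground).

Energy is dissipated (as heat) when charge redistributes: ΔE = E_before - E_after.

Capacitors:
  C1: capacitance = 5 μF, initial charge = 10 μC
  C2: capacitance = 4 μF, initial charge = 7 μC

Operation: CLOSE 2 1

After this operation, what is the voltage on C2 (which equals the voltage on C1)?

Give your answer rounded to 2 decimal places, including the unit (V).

Initial: C1(5μF, Q=10μC, V=2.00V), C2(4μF, Q=7μC, V=1.75V)
Op 1: CLOSE 2-1: Q_total=17.00, C_total=9.00, V=1.89; Q2=7.56, Q1=9.44; dissipated=0.069

Answer: 1.89 V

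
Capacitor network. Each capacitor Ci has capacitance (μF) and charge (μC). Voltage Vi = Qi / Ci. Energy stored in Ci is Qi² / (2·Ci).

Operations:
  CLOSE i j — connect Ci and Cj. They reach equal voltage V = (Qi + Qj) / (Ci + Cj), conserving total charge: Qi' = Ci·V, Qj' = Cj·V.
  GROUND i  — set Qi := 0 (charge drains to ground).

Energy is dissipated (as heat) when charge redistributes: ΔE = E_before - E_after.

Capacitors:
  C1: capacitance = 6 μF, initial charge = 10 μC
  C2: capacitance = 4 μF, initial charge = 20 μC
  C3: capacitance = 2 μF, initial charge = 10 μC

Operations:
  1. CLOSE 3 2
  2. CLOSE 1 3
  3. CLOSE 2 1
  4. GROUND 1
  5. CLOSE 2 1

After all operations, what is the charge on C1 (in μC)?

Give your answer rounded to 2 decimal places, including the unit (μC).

Initial: C1(6μF, Q=10μC, V=1.67V), C2(4μF, Q=20μC, V=5.00V), C3(2μF, Q=10μC, V=5.00V)
Op 1: CLOSE 3-2: Q_total=30.00, C_total=6.00, V=5.00; Q3=10.00, Q2=20.00; dissipated=0.000
Op 2: CLOSE 1-3: Q_total=20.00, C_total=8.00, V=2.50; Q1=15.00, Q3=5.00; dissipated=8.333
Op 3: CLOSE 2-1: Q_total=35.00, C_total=10.00, V=3.50; Q2=14.00, Q1=21.00; dissipated=7.500
Op 4: GROUND 1: Q1=0; energy lost=36.750
Op 5: CLOSE 2-1: Q_total=14.00, C_total=10.00, V=1.40; Q2=5.60, Q1=8.40; dissipated=14.700
Final charges: Q1=8.40, Q2=5.60, Q3=5.00

Answer: 8.40 μC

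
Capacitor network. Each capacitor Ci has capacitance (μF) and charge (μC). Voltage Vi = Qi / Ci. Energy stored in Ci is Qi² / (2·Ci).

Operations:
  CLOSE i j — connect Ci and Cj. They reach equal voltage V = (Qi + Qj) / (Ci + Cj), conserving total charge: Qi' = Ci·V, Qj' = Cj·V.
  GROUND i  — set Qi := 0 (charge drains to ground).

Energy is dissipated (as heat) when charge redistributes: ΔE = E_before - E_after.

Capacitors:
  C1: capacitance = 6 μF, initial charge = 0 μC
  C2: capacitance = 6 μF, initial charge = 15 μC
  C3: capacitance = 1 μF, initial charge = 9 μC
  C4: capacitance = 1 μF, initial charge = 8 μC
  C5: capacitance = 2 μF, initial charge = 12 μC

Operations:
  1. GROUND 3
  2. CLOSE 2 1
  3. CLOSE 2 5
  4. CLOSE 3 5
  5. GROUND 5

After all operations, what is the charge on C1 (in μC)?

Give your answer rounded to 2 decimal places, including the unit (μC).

Answer: 7.50 μC

Derivation:
Initial: C1(6μF, Q=0μC, V=0.00V), C2(6μF, Q=15μC, V=2.50V), C3(1μF, Q=9μC, V=9.00V), C4(1μF, Q=8μC, V=8.00V), C5(2μF, Q=12μC, V=6.00V)
Op 1: GROUND 3: Q3=0; energy lost=40.500
Op 2: CLOSE 2-1: Q_total=15.00, C_total=12.00, V=1.25; Q2=7.50, Q1=7.50; dissipated=9.375
Op 3: CLOSE 2-5: Q_total=19.50, C_total=8.00, V=2.44; Q2=14.62, Q5=4.88; dissipated=16.922
Op 4: CLOSE 3-5: Q_total=4.88, C_total=3.00, V=1.62; Q3=1.62, Q5=3.25; dissipated=1.980
Op 5: GROUND 5: Q5=0; energy lost=2.641
Final charges: Q1=7.50, Q2=14.62, Q3=1.62, Q4=8.00, Q5=0.00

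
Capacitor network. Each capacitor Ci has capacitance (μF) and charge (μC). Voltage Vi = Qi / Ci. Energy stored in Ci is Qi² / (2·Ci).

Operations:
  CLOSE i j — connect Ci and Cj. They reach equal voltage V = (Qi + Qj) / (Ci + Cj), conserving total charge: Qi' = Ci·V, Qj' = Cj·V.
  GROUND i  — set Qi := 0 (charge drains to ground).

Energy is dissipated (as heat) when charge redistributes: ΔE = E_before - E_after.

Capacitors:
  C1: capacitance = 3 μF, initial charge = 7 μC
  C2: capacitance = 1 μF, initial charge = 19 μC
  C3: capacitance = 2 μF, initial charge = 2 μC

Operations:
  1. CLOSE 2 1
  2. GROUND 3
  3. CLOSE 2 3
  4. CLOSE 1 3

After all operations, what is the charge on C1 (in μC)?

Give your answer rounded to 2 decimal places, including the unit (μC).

Initial: C1(3μF, Q=7μC, V=2.33V), C2(1μF, Q=19μC, V=19.00V), C3(2μF, Q=2μC, V=1.00V)
Op 1: CLOSE 2-1: Q_total=26.00, C_total=4.00, V=6.50; Q2=6.50, Q1=19.50; dissipated=104.167
Op 2: GROUND 3: Q3=0; energy lost=1.000
Op 3: CLOSE 2-3: Q_total=6.50, C_total=3.00, V=2.17; Q2=2.17, Q3=4.33; dissipated=14.083
Op 4: CLOSE 1-3: Q_total=23.83, C_total=5.00, V=4.77; Q1=14.30, Q3=9.53; dissipated=11.267
Final charges: Q1=14.30, Q2=2.17, Q3=9.53

Answer: 14.30 μC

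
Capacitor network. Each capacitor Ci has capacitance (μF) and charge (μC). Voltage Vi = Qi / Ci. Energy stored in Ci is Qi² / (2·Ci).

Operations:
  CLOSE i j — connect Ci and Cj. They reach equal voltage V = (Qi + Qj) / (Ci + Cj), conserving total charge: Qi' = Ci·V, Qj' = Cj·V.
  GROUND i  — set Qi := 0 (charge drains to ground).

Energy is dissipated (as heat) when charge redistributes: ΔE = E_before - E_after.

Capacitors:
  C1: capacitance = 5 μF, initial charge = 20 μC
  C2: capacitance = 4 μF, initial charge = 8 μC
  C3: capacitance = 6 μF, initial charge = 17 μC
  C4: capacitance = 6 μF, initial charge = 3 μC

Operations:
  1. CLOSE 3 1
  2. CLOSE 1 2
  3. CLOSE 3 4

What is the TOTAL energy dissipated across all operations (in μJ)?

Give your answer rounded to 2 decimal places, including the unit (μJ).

Answer: 16.22 μJ

Derivation:
Initial: C1(5μF, Q=20μC, V=4.00V), C2(4μF, Q=8μC, V=2.00V), C3(6μF, Q=17μC, V=2.83V), C4(6μF, Q=3μC, V=0.50V)
Op 1: CLOSE 3-1: Q_total=37.00, C_total=11.00, V=3.36; Q3=20.18, Q1=16.82; dissipated=1.856
Op 2: CLOSE 1-2: Q_total=24.82, C_total=9.00, V=2.76; Q1=13.79, Q2=11.03; dissipated=2.066
Op 3: CLOSE 3-4: Q_total=23.18, C_total=12.00, V=1.93; Q3=11.59, Q4=11.59; dissipated=12.301
Total dissipated: 16.223 μJ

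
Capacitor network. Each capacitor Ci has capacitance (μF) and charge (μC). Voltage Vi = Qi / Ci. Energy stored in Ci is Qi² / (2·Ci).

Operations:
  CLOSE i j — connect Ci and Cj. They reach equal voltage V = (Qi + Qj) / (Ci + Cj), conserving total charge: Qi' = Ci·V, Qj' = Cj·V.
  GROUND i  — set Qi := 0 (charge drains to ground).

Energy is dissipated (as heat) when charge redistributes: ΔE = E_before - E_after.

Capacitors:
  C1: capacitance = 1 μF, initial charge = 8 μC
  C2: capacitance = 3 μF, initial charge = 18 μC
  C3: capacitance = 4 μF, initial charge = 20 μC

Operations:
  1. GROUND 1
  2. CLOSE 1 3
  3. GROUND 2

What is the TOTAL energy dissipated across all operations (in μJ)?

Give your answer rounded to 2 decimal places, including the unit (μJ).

Answer: 96.00 μJ

Derivation:
Initial: C1(1μF, Q=8μC, V=8.00V), C2(3μF, Q=18μC, V=6.00V), C3(4μF, Q=20μC, V=5.00V)
Op 1: GROUND 1: Q1=0; energy lost=32.000
Op 2: CLOSE 1-3: Q_total=20.00, C_total=5.00, V=4.00; Q1=4.00, Q3=16.00; dissipated=10.000
Op 3: GROUND 2: Q2=0; energy lost=54.000
Total dissipated: 96.000 μJ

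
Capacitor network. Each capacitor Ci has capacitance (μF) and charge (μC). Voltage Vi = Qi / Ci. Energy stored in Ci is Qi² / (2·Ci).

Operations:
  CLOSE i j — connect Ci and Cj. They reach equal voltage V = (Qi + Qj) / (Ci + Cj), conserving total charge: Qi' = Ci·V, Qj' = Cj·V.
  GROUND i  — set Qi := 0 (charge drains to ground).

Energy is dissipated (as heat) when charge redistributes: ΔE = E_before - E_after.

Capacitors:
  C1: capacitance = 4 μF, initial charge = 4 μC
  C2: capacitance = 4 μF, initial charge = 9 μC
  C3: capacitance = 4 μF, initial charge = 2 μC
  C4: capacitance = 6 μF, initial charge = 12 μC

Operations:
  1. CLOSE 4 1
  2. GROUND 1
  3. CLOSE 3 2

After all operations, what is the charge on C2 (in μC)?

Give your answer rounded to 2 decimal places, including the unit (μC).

Answer: 5.50 μC

Derivation:
Initial: C1(4μF, Q=4μC, V=1.00V), C2(4μF, Q=9μC, V=2.25V), C3(4μF, Q=2μC, V=0.50V), C4(6μF, Q=12μC, V=2.00V)
Op 1: CLOSE 4-1: Q_total=16.00, C_total=10.00, V=1.60; Q4=9.60, Q1=6.40; dissipated=1.200
Op 2: GROUND 1: Q1=0; energy lost=5.120
Op 3: CLOSE 3-2: Q_total=11.00, C_total=8.00, V=1.38; Q3=5.50, Q2=5.50; dissipated=3.062
Final charges: Q1=0.00, Q2=5.50, Q3=5.50, Q4=9.60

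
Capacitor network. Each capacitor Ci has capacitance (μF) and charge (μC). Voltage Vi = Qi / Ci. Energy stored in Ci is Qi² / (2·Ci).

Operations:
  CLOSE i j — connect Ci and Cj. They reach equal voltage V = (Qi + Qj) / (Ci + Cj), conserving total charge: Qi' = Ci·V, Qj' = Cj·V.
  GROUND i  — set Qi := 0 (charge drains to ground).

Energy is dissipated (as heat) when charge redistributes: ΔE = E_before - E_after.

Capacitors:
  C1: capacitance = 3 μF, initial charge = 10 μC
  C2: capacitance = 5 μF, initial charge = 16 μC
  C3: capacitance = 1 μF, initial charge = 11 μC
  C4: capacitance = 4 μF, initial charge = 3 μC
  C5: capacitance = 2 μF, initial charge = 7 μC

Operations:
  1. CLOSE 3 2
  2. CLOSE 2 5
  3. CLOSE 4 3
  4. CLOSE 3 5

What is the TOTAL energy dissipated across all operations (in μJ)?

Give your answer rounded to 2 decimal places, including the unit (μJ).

Answer: 34.15 μJ

Derivation:
Initial: C1(3μF, Q=10μC, V=3.33V), C2(5μF, Q=16μC, V=3.20V), C3(1μF, Q=11μC, V=11.00V), C4(4μF, Q=3μC, V=0.75V), C5(2μF, Q=7μC, V=3.50V)
Op 1: CLOSE 3-2: Q_total=27.00, C_total=6.00, V=4.50; Q3=4.50, Q2=22.50; dissipated=25.350
Op 2: CLOSE 2-5: Q_total=29.50, C_total=7.00, V=4.21; Q2=21.07, Q5=8.43; dissipated=0.714
Op 3: CLOSE 4-3: Q_total=7.50, C_total=5.00, V=1.50; Q4=6.00, Q3=1.50; dissipated=5.625
Op 4: CLOSE 3-5: Q_total=9.93, C_total=3.00, V=3.31; Q3=3.31, Q5=6.62; dissipated=2.456
Total dissipated: 34.145 μJ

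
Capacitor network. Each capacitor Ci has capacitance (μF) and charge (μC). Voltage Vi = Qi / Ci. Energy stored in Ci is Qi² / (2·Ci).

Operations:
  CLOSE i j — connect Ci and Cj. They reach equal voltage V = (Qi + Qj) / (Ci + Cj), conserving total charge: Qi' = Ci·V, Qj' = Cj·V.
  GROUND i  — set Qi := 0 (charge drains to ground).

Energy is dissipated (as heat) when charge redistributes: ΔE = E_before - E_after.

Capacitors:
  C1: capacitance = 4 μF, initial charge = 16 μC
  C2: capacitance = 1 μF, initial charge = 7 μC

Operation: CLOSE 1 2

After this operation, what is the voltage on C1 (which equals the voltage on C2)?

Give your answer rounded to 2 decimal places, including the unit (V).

Initial: C1(4μF, Q=16μC, V=4.00V), C2(1μF, Q=7μC, V=7.00V)
Op 1: CLOSE 1-2: Q_total=23.00, C_total=5.00, V=4.60; Q1=18.40, Q2=4.60; dissipated=3.600

Answer: 4.60 V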